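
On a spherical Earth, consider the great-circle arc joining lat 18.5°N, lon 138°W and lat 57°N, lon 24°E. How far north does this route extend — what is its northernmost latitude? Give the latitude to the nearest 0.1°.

≈ 80.6°N

The great circle lies in the plane with unit normal n̂ = (p₁ × p₂)/|p₁ × p₂|.
Here n̂_z ≈ +0.164; the vertex latitude is φ_max = arccos|n̂_z| ≈ 80.6°.
Check via Clairaut: cos φ_max = |cos φ₁| · sin C = cos(18.5°)·sin(9.9°) ≈ 0.164, again giving ≈ 80.6°.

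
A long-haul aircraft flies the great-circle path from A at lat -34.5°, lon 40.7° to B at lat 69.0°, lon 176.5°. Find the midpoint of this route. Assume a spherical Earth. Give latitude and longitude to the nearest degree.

≈ lat 31°, lon 64°

Convert each endpoint to a unit vector on the sphere (x = cos φ cos λ, y = cos φ sin λ, z = sin φ).
The central angle between the endpoints is δ = arccos(p₁·p₂) ≈ 2.405 rad (137.8°).
Interpolate at f = 1/2 with slerp weights a = sin((1−f)δ)/sin δ ≈ 1.388, b = sin(fδ)/sin δ ≈ 1.388.
p = a·p₁ + b·p₂ ≈ (0.371, 0.776, 0.510); φ = arcsin(p_z) ≈ 30.64°, λ = atan2(p_y, p_x) ≈ 64.47°.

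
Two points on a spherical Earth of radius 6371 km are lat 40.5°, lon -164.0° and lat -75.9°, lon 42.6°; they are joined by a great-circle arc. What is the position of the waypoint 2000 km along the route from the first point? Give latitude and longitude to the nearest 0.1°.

Write both endpoints as unit vectors p₁, p₂ with components (cos φ cos λ, cos φ sin λ, sin φ).
The central angle between the endpoints is δ = arccos(p₁·p₂) ≈ 2.491 rad (142.7°). The total great-circle distance is δ·R ≈ 2.491 × 6371 ≈ 15868 km, so the target fraction is f = 2000/15868 ≈ 0.126.
Interpolate at f ≈ 0.126 with slerp weights a = sin((1−f)δ)/sin δ ≈ 1.357, b = sin(fδ)/sin δ ≈ 0.510.
p = a·p₁ + b·p₂ ≈ (-0.900, -0.200, 0.387); φ = arcsin(p_z) ≈ 22.75°, λ = atan2(p_y, p_x) ≈ -167.46°.

≈ lat 22.8°, lon -167.5°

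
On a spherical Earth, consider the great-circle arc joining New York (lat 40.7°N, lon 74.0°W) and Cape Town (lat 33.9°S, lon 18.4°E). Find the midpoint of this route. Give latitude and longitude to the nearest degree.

≈ lat 5°N, lon 25°W

Convert each endpoint to a unit vector on the sphere (x = cos φ cos λ, y = cos φ sin λ, z = sin φ).
The central angle between the endpoints is δ = arccos(p₁·p₂) ≈ 1.971 rad (113.0°).
Interpolate at f = 1/2 with slerp weights a = sin((1−f)δ)/sin δ ≈ 0.905, b = sin(fδ)/sin δ ≈ 0.905.
p = a·p₁ + b·p₂ ≈ (0.902, -0.423, 0.085); φ = arcsin(p_z) ≈ 4.90°, λ = atan2(p_y, p_x) ≈ -25.10°.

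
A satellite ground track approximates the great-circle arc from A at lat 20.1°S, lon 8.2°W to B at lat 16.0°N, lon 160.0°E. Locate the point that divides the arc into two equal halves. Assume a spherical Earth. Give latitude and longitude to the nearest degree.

Convert each endpoint to a unit vector on the sphere (x = cos φ cos λ, y = cos φ sin λ, z = sin φ).
The central angle between the endpoints is δ = arccos(p₁·p₂) ≈ 2.933 rad (168.1°).
Interpolate at f = 1/2 with slerp weights a = sin((1−f)δ)/sin δ ≈ 4.807, b = sin(fδ)/sin δ ≈ 4.807.
p = a·p₁ + b·p₂ ≈ (0.126, 0.937, -0.327); φ = arcsin(p_z) ≈ -19.09°, λ = atan2(p_y, p_x) ≈ 82.34°.

≈ lat 19°S, lon 82°E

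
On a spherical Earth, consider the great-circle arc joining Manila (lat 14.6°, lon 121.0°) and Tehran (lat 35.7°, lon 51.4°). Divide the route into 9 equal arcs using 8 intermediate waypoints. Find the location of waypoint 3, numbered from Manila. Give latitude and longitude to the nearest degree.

The haversine formula gives a central angle δ ≈ 1.136 rad (65.1°) between the endpoints.
Interpolate at f = 3/9 with slerp weights a = sin((1−f)δ)/sin δ ≈ 0.758, b = sin(fδ)/sin δ ≈ 0.408.
p = a·p₁ + b·p₂ ≈ (-0.171, 0.887, 0.429); φ = arcsin(p_z) ≈ 25.39°, λ = atan2(p_y, p_x) ≈ 100.91°.

≈ lat 25°, lon 101°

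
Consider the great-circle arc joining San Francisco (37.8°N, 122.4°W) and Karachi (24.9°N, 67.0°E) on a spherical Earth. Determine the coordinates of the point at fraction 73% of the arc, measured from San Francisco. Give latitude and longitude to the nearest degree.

Write both endpoints as unit vectors p₁, p₂ with components (cos φ cos λ, cos φ sin λ, sin φ).
The central angle between the endpoints is δ = arccos(p₁·p₂) ≈ 2.036 rad (116.7°).
Interpolate at f = 0.73 with slerp weights a = sin((1−f)δ)/sin δ ≈ 0.585, b = sin(fδ)/sin δ ≈ 1.115.
p = a·p₁ + b·p₂ ≈ (0.148, 0.541, 0.828); φ = arcsin(p_z) ≈ 55.89°, λ = atan2(p_y, p_x) ≈ 74.74°.

≈ 56°N, 75°E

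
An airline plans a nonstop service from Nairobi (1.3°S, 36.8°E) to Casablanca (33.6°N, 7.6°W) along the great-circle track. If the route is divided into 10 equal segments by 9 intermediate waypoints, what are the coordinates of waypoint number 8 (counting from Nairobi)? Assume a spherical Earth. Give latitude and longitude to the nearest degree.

≈ 28°N, 3°E

Write both endpoints as unit vectors p₁, p₂ with components (cos φ cos λ, cos φ sin λ, sin φ).
The central angle between the endpoints is δ = arccos(p₁·p₂) ≈ 0.949 rad (54.4°).
Interpolate at f = 8/10 with slerp weights a = sin((1−f)δ)/sin δ ≈ 0.232, b = sin(fδ)/sin δ ≈ 0.847.
p = a·p₁ + b·p₂ ≈ (0.885, 0.046, 0.463); φ = arcsin(p_z) ≈ 27.61°, λ = atan2(p_y, p_x) ≈ 2.96°.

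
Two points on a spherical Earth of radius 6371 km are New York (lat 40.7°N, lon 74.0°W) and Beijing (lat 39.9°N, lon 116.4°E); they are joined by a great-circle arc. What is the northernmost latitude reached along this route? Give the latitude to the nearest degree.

The great circle lies in the plane with unit normal n̂ = (p₁ × p₂)/|p₁ × p₂|.
Here n̂_z ≈ -0.106; the vertex latitude is φ_max = arccos|n̂_z| ≈ 83.9°.

≈ 84°N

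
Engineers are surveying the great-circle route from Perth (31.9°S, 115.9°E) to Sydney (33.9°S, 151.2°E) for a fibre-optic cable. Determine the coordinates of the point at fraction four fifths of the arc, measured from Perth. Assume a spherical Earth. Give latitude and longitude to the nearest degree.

Write both endpoints as unit vectors p₁, p₂ with components (cos φ cos λ, cos φ sin λ, sin φ).
The central angle between the endpoints is δ = arccos(p₁·p₂) ≈ 0.516 rad (29.6°).
Interpolate at f = 4/5 with slerp weights a = sin((1−f)δ)/sin δ ≈ 0.209, b = sin(fδ)/sin δ ≈ 0.813.
p = a·p₁ + b·p₂ ≈ (-0.669, 0.485, -0.564); φ = arcsin(p_z) ≈ -34.32°, λ = atan2(p_y, p_x) ≈ 144.08°.

≈ (34°S, 144°E)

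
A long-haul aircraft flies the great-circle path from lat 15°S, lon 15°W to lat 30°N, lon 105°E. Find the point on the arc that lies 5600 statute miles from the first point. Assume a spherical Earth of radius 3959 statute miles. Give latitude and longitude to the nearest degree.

Write both endpoints as unit vectors p₁, p₂ with components (cos φ cos λ, cos φ sin λ, sin φ).
The central angle between the endpoints is δ = arccos(p₁·p₂) ≈ 2.150 rad (123.2°). The total great-circle distance is δ·R ≈ 2.150 × 3959 ≈ 8513 mi, so the target fraction is f = 5600/8513 ≈ 0.658.
Interpolate at f ≈ 0.658 with slerp weights a = sin((1−f)δ)/sin δ ≈ 0.802, b = sin(fδ)/sin δ ≈ 1.181.
p = a·p₁ + b·p₂ ≈ (0.484, 0.787, 0.383); φ = arcsin(p_z) ≈ 22.50°, λ = atan2(p_y, p_x) ≈ 58.42°.

≈ lat 22°N, lon 58°E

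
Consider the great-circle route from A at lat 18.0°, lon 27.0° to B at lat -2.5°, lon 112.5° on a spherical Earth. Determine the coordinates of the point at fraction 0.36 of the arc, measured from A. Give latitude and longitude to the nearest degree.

≈ lat 13°, lon 59°

From cos δ = sin φ₁ sin φ₂ + cos φ₁ cos φ₂ cos Δλ, the central angle is δ ≈ 1.510 rad (86.5°).
Interpolate at f = 0.36 with slerp weights a = sin((1−f)δ)/sin δ ≈ 0.824, b = sin(fδ)/sin δ ≈ 0.518.
p = a·p₁ + b·p₂ ≈ (0.500, 0.834, 0.232); φ = arcsin(p_z) ≈ 13.42°, λ = atan2(p_y, p_x) ≈ 59.04°.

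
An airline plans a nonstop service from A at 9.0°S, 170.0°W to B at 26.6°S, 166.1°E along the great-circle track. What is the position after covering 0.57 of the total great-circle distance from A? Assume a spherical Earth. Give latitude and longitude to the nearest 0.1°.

Write both endpoints as unit vectors p₁, p₂ with components (cos φ cos λ, cos φ sin λ, sin φ).
The central angle between the endpoints is δ = arccos(p₁·p₂) ≈ 0.500 rad (28.7°).
Interpolate at f = 0.57 with slerp weights a = sin((1−f)δ)/sin δ ≈ 0.445, b = sin(fδ)/sin δ ≈ 0.586.
p = a·p₁ + b·p₂ ≈ (-0.942, 0.050, -0.332); φ = arcsin(p_z) ≈ -19.40°, λ = atan2(p_y, p_x) ≈ 176.98°.

≈ 19.4°S, 177.0°E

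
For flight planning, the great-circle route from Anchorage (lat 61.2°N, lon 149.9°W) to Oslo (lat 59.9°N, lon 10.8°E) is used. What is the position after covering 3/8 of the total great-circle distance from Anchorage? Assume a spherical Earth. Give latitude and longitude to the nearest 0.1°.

Write both endpoints as unit vectors p₁, p₂ with components (cos φ cos λ, cos φ sin λ, sin φ).
The central angle between the endpoints is δ = arccos(p₁·p₂) ≈ 1.012 rad (58.0°).
Interpolate at f = 3/8 with slerp weights a = sin((1−f)δ)/sin δ ≈ 0.697, b = sin(fδ)/sin δ ≈ 0.437.
p = a·p₁ + b·p₂ ≈ (-0.075, -0.127, 0.989); φ = arcsin(p_z) ≈ 81.49°, λ = atan2(p_y, p_x) ≈ -120.61°.

≈ lat 81.5°N, lon 120.6°W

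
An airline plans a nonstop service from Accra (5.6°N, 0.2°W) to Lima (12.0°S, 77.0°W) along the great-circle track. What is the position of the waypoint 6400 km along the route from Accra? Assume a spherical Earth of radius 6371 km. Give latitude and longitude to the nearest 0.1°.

Convert each endpoint to a unit vector on the sphere (x = cos φ cos λ, y = cos φ sin λ, z = sin φ).
The central angle between the endpoints is δ = arccos(p₁·p₂) ≈ 1.367 rad (78.3°). The total great-circle distance is δ·R ≈ 1.367 × 6371 ≈ 8712 km, so the target fraction is f = 6400/8712 ≈ 0.735.
Interpolate at f ≈ 0.735 with slerp weights a = sin((1−f)δ)/sin δ ≈ 0.362, b = sin(fδ)/sin δ ≈ 0.862.
p = a·p₁ + b·p₂ ≈ (0.550, -0.823, -0.144); φ = arcsin(p_z) ≈ -8.27°, λ = atan2(p_y, p_x) ≈ -56.22°.

≈ 8.3°S, 56.2°W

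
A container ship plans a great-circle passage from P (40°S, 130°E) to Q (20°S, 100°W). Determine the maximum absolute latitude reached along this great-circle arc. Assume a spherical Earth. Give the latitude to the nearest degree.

The great circle lies in the plane with unit normal n̂ = (p₁ × p₂)/|p₁ × p₂|.
Here n̂_z ≈ +0.568; the vertex latitude is φ_max = arccos|n̂_z| ≈ 55.4°.

≈ 55°S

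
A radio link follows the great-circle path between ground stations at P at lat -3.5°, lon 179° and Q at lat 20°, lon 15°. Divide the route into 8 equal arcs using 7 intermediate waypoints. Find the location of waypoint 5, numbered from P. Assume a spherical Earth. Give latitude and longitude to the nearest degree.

≈ lat 48°, lon 80°

Write both endpoints as unit vectors p₁, p₂ with components (cos φ cos λ, cos φ sin λ, sin φ).
The central angle between the endpoints is δ = arccos(p₁·p₂) ≈ 2.745 rad (157.3°).
Interpolate at f = 5/8 with slerp weights a = sin((1−f)δ)/sin δ ≈ 2.220, b = sin(fδ)/sin δ ≈ 2.563.
p = a·p₁ + b·p₂ ≈ (0.111, 0.662, 0.741); φ = arcsin(p_z) ≈ 47.83°, λ = atan2(p_y, p_x) ≈ 80.48°.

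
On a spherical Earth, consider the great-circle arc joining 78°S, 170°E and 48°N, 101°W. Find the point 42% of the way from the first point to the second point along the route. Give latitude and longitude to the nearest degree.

Convert each endpoint to a unit vector on the sphere (x = cos φ cos λ, y = cos φ sin λ, z = sin φ).
The central angle between the endpoints is δ = arccos(p₁·p₂) ≈ 2.381 rad (136.4°).
Interpolate at f = 0.42 with slerp weights a = sin((1−f)δ)/sin δ ≈ 1.425, b = sin(fδ)/sin δ ≈ 1.221.
p = a·p₁ + b·p₂ ≈ (-0.448, -0.750, -0.486); φ = arcsin(p_z) ≈ -29.10°, λ = atan2(p_y, p_x) ≈ -120.81°.

≈ 29°S, 121°W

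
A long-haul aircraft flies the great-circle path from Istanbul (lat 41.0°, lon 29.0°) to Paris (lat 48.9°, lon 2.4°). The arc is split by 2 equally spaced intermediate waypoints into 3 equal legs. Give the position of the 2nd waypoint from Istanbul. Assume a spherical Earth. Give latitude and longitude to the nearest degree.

Convert each endpoint to a unit vector on the sphere (x = cos φ cos λ, y = cos φ sin λ, z = sin φ).
The central angle between the endpoints is δ = arccos(p₁·p₂) ≈ 0.354 rad (20.3°).
Interpolate at f = 2/3 with slerp weights a = sin((1−f)δ)/sin δ ≈ 0.340, b = sin(fδ)/sin δ ≈ 0.674.
p = a·p₁ + b·p₂ ≈ (0.667, 0.143, 0.731); φ = arcsin(p_z) ≈ 46.98°, λ = atan2(p_y, p_x) ≈ 12.08°.

≈ lat 47°, lon 12°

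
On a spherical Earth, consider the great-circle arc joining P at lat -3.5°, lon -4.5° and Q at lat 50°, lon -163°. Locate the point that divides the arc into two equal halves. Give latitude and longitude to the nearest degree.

Write both endpoints as unit vectors p₁, p₂ with components (cos φ cos λ, cos φ sin λ, sin φ).
The central angle between the endpoints is δ = arccos(p₁·p₂) ≈ 2.270 rad (130.1°).
Interpolate at f = 1/2 with slerp weights a = sin((1−f)δ)/sin δ ≈ 1.185, b = sin(fδ)/sin δ ≈ 1.185.
p = a·p₁ + b·p₂ ≈ (0.451, -0.315, 0.835); φ = arcsin(p_z) ≈ 56.63°, λ = atan2(p_y, p_x) ≈ -34.99°.

≈ lat 57°, lon -35°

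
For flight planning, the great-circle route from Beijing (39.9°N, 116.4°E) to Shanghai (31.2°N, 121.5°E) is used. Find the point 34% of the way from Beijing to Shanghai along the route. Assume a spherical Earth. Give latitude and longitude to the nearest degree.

≈ 37°N, 118°E

Write both endpoints as unit vectors p₁, p₂ with components (cos φ cos λ, cos φ sin λ, sin φ).
The central angle between the endpoints is δ = arccos(p₁·p₂) ≈ 0.168 rad (9.6°).
Interpolate at f = 0.34 with slerp weights a = sin((1−f)δ)/sin δ ≈ 0.662, b = sin(fδ)/sin δ ≈ 0.341.
p = a·p₁ + b·p₂ ≈ (-0.378, 0.704, 0.601); φ = arcsin(p_z) ≈ 36.97°, λ = atan2(p_y, p_x) ≈ 118.26°.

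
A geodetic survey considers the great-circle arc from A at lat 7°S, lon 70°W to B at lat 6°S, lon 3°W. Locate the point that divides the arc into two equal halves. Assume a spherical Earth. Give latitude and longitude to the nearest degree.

≈ lat 8°S, lon 36°W

Convert each endpoint to a unit vector on the sphere (x = cos φ cos λ, y = cos φ sin λ, z = sin φ).
The central angle between the endpoints is δ = arccos(p₁·p₂) ≈ 1.161 rad (66.5°).
Interpolate at f = 1/2 with slerp weights a = sin((1−f)δ)/sin δ ≈ 0.598, b = sin(fδ)/sin δ ≈ 0.598.
p = a·p₁ + b·p₂ ≈ (0.797, -0.589, -0.135); φ = arcsin(p_z) ≈ -7.78°, λ = atan2(p_y, p_x) ≈ -36.46°.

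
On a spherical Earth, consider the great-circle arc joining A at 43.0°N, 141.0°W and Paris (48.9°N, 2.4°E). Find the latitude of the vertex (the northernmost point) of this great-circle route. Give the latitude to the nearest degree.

≈ 73°N

The great circle lies in the plane with unit normal n̂ = (p₁ × p₂)/|p₁ × p₂|.
Here n̂_z ≈ +0.289; the vertex latitude is φ_max = arccos|n̂_z| ≈ 73.2°.
Check via Clairaut: cos φ_max = |cos φ₁| · sin C = cos(43.0°)·sin(23.3°) ≈ 0.289, again giving ≈ 73.2°.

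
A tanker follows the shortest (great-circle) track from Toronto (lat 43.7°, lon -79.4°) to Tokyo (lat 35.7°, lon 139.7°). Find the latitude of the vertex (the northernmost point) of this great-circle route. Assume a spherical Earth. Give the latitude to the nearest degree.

≈ 68°

The great circle lies in the plane with unit normal n̂ = (p₁ × p₂)/|p₁ × p₂|.
Here n̂_z ≈ -0.371; the vertex latitude is φ_max = arccos|n̂_z| ≈ 68.2°.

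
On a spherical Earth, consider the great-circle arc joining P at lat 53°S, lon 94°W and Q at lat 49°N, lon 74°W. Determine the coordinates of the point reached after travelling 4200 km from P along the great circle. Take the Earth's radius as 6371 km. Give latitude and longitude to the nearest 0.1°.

Write both endpoints as unit vectors p₁, p₂ with components (cos φ cos λ, cos φ sin λ, sin φ).
The central angle between the endpoints is δ = arccos(p₁·p₂) ≈ 1.805 rad (103.4°). The total great-circle distance is δ·R ≈ 1.805 × 6371 ≈ 11497 km, so the target fraction is f = 4200/11497 ≈ 0.365.
Interpolate at f ≈ 0.365 with slerp weights a = sin((1−f)δ)/sin δ ≈ 0.936, b = sin(fδ)/sin δ ≈ 0.630.
p = a·p₁ + b·p₂ ≈ (0.075, -0.959, -0.273); φ = arcsin(p_z) ≈ -15.82°, λ = atan2(p_y, p_x) ≈ -85.56°.

≈ lat 15.8°S, lon 85.6°W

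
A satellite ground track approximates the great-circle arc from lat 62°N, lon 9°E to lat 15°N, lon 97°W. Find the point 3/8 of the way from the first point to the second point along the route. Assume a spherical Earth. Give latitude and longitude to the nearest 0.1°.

≈ lat 57.2°N, lon 55.3°W

Write both endpoints as unit vectors p₁, p₂ with components (cos φ cos λ, cos φ sin λ, sin φ).
The central angle between the endpoints is δ = arccos(p₁·p₂) ≈ 1.467 rad (84.1°).
Interpolate at f = 3/8 with slerp weights a = sin((1−f)δ)/sin δ ≈ 0.798, b = sin(fδ)/sin δ ≈ 0.526.
p = a·p₁ + b·p₂ ≈ (0.308, -0.445, 0.841); φ = arcsin(p_z) ≈ 57.21°, λ = atan2(p_y, p_x) ≈ -55.32°.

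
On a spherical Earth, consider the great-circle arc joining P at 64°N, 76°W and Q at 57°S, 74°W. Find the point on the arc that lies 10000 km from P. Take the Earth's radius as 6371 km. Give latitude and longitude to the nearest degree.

Write both endpoints as unit vectors p₁, p₂ with components (cos φ cos λ, cos φ sin λ, sin φ).
The central angle between the endpoints is δ = arccos(p₁·p₂) ≈ 2.112 rad (121.0°). The total great-circle distance is δ·R ≈ 2.112 × 6371 ≈ 13456 km, so the target fraction is f = 10000/13456 ≈ 0.743.
Interpolate at f ≈ 0.743 with slerp weights a = sin((1−f)δ)/sin δ ≈ 0.602, b = sin(fδ)/sin δ ≈ 1.167.
p = a·p₁ + b·p₂ ≈ (0.239, -0.867, -0.437); φ = arcsin(p_z) ≈ -25.93°, λ = atan2(p_y, p_x) ≈ -74.59°.

≈ 26°S, 75°W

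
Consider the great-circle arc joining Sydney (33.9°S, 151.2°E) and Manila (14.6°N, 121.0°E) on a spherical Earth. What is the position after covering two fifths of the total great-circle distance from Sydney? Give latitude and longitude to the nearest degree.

Write both endpoints as unit vectors p₁, p₂ with components (cos φ cos λ, cos φ sin λ, sin φ).
The central angle between the endpoints is δ = arccos(p₁·p₂) ≈ 0.984 rad (56.4°).
Interpolate at f = 2/5 with slerp weights a = sin((1−f)δ)/sin δ ≈ 0.669, b = sin(fδ)/sin δ ≈ 0.461.
p = a·p₁ + b·p₂ ≈ (-0.716, 0.649, -0.257); φ = arcsin(p_z) ≈ -14.88°, λ = atan2(p_y, p_x) ≈ 137.79°.

≈ (15°S, 138°E)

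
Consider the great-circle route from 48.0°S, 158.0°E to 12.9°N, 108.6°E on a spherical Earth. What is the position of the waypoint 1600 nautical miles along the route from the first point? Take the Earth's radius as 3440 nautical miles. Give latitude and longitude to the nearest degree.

≈ 28°S, 135°E

Write both endpoints as unit vectors p₁, p₂ with components (cos φ cos λ, cos φ sin λ, sin φ).
The central angle between the endpoints is δ = arccos(p₁·p₂) ≈ 1.309 rad (75.0°). The total great-circle distance is δ·R ≈ 1.309 × 3440 ≈ 4504 nmi, so the target fraction is f = 1600/4504 ≈ 0.355.
Interpolate at f ≈ 0.355 with slerp weights a = sin((1−f)δ)/sin δ ≈ 0.774, b = sin(fδ)/sin δ ≈ 0.464.
p = a·p₁ + b·p₂ ≈ (-0.624, 0.623, -0.471); φ = arcsin(p_z) ≈ -28.12°, λ = atan2(p_y, p_x) ≈ 135.07°.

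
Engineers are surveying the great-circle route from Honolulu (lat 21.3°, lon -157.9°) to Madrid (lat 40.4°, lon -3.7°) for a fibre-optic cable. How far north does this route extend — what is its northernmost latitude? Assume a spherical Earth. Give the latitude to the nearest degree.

≈ 70°

The great circle lies in the plane with unit normal n̂ = (p₁ × p₂)/|p₁ × p₂|.
Here n̂_z ≈ +0.337; the vertex latitude is φ_max = arccos|n̂_z| ≈ 70.3°.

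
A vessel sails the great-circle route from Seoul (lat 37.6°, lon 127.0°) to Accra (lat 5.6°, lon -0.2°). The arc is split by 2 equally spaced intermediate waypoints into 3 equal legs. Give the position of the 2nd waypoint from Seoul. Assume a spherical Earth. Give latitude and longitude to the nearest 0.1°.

Convert each endpoint to a unit vector on the sphere (x = cos φ cos λ, y = cos φ sin λ, z = sin φ).
The central angle between the endpoints is δ = arccos(p₁·p₂) ≈ 2.001 rad (114.7°).
Interpolate at f = 2/3 with slerp weights a = sin((1−f)δ)/sin δ ≈ 0.681, b = sin(fδ)/sin δ ≈ 1.070.
p = a·p₁ + b·p₂ ≈ (0.740, 0.427, 0.520); φ = arcsin(p_z) ≈ 31.31°, λ = atan2(p_y, p_x) ≈ 29.99°.

≈ lat 31.3°, lon 30.0°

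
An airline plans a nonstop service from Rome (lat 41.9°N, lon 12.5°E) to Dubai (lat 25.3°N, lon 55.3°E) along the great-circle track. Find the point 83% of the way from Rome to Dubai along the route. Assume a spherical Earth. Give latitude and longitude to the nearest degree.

From cos δ = sin φ₁ sin φ₂ + cos φ₁ cos φ₂ cos Δλ, the central angle is δ ≈ 0.677 rad (38.8°).
Interpolate at f = 0.83 with slerp weights a = sin((1−f)δ)/sin δ ≈ 0.183, b = sin(fδ)/sin δ ≈ 0.851.
p = a·p₁ + b·p₂ ≈ (0.571, 0.662, 0.486); φ = arcsin(p_z) ≈ 29.07°, λ = atan2(p_y, p_x) ≈ 49.21°.

≈ lat 29°N, lon 49°E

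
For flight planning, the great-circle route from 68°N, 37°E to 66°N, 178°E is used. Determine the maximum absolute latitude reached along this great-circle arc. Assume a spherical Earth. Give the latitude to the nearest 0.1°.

The great circle lies in the plane with unit normal n̂ = (p₁ × p₂)/|p₁ × p₂|.
Here n̂_z ≈ +0.140; the vertex latitude is φ_max = arccos|n̂_z| ≈ 82.0°.
Check via Clairaut: cos φ_max = |cos φ₁| · sin C = cos(68.0°)·sin(21.9°) ≈ 0.140, again giving ≈ 82.0°.

≈ 82.0°N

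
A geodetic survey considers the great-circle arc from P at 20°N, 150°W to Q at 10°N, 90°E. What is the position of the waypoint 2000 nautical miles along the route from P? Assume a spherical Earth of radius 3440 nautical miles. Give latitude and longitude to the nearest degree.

From cos δ = sin φ₁ sin φ₂ + cos φ₁ cos φ₂ cos Δλ, the central angle is δ ≈ 1.986 rad (113.8°). The total great-circle distance is δ·R ≈ 1.986 × 3440 ≈ 6832 nmi, so the target fraction is f = 2000/6832 ≈ 0.293.
Interpolate at f ≈ 0.293 with slerp weights a = sin((1−f)δ)/sin δ ≈ 1.078, b = sin(fδ)/sin δ ≈ 0.600.
p = a·p₁ + b·p₂ ≈ (-0.877, 0.085, 0.473); φ = arcsin(p_z) ≈ 28.22°, λ = atan2(p_y, p_x) ≈ 174.49°.

≈ 28°N, 174°E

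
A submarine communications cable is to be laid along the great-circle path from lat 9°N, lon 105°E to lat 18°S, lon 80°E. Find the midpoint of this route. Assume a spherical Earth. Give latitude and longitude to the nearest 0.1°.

≈ lat 4.6°S, lon 92.7°E

From cos δ = sin φ₁ sin φ₂ + cos φ₁ cos φ₂ cos Δλ, the central angle is δ ≈ 0.638 rad (36.6°).
Interpolate at f = 1/2 with slerp weights a = sin((1−f)δ)/sin δ ≈ 0.527, b = sin(fδ)/sin δ ≈ 0.527.
p = a·p₁ + b·p₂ ≈ (-0.048, 0.996, -0.080); φ = arcsin(p_z) ≈ -4.61°, λ = atan2(p_y, p_x) ≈ 92.74°.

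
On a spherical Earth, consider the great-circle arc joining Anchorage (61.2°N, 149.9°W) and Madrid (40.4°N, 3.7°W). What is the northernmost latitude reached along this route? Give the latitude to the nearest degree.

≈ 78°N

The great circle lies in the plane with unit normal n̂ = (p₁ × p₂)/|p₁ × p₂|.
Here n̂_z ≈ +0.212; the vertex latitude is φ_max = arccos|n̂_z| ≈ 77.8°.
Check via Clairaut: cos φ_max = |cos φ₁| · sin C = cos(61.2°)·sin(26.0°) ≈ 0.212, again giving ≈ 77.8°.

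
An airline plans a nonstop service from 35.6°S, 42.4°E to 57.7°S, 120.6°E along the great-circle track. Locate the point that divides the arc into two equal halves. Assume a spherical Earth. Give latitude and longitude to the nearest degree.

≈ 53°S, 72°E

From cos δ = sin φ₁ sin φ₂ + cos φ₁ cos φ₂ cos Δλ, the central angle is δ ≈ 0.951 rad (54.5°).
Interpolate at f = 1/2 with slerp weights a = sin((1−f)δ)/sin δ ≈ 0.562, b = sin(fδ)/sin δ ≈ 0.562.
p = a·p₁ + b·p₂ ≈ (0.185, 0.567, -0.803); φ = arcsin(p_z) ≈ -53.39°, λ = atan2(p_y, p_x) ≈ 71.96°.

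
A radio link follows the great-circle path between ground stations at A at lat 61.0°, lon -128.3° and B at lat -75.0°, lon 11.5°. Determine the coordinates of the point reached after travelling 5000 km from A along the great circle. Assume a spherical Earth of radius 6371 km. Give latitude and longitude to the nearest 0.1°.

Convert each endpoint to a unit vector on the sphere (x = cos φ cos λ, y = cos φ sin λ, z = sin φ).
The central angle between the endpoints is δ = arccos(p₁·p₂) ≈ 2.795 rad (160.2°). The total great-circle distance is δ·R ≈ 2.795 × 6371 ≈ 17809 km, so the target fraction is f = 5000/17809 ≈ 0.281.
Interpolate at f ≈ 0.281 with slerp weights a = sin((1−f)δ)/sin δ ≈ 2.666, b = sin(fδ)/sin δ ≈ 2.082.
p = a·p₁ + b·p₂ ≈ (-0.273, -0.907, 0.321); φ = arcsin(p_z) ≈ 18.70°, λ = atan2(p_y, p_x) ≈ -106.75°.

≈ lat 18.7°, lon -106.8°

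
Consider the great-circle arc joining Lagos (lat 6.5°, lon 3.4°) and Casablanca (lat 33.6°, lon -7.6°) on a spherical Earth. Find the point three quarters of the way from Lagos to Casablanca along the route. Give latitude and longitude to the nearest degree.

≈ lat 27°, lon -4°

Write both endpoints as unit vectors p₁, p₂ with components (cos φ cos λ, cos φ sin λ, sin φ).
The central angle between the endpoints is δ = arccos(p₁·p₂) ≈ 0.505 rad (29.0°).
Interpolate at f = 3/4 with slerp weights a = sin((1−f)δ)/sin δ ≈ 0.260, b = sin(fδ)/sin δ ≈ 0.764.
p = a·p₁ + b·p₂ ≈ (0.889, -0.069, 0.452); φ = arcsin(p_z) ≈ 26.90°, λ = atan2(p_y, p_x) ≈ -4.43°.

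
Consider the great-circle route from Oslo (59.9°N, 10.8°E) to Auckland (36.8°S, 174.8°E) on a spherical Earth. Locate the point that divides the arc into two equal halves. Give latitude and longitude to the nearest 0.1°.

≈ 37.5°N, 151.3°E

Convert each endpoint to a unit vector on the sphere (x = cos φ cos λ, y = cos φ sin λ, z = sin φ).
The central angle between the endpoints is δ = arccos(p₁·p₂) ≈ 2.700 rad (154.7°).
Interpolate at f = 1/2 with slerp weights a = sin((1−f)δ)/sin δ ≈ 2.285, b = sin(fδ)/sin δ ≈ 2.285.
p = a·p₁ + b·p₂ ≈ (-0.697, 0.381, 0.608); φ = arcsin(p_z) ≈ 37.46°, λ = atan2(p_y, p_x) ≈ 151.35°.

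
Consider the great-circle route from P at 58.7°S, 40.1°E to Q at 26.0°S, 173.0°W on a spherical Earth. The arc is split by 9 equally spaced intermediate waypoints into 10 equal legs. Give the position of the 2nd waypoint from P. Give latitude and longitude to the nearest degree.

≈ 72°S, 71°E

From cos δ = sin φ₁ sin φ₂ + cos φ₁ cos φ₂ cos Δλ, the central angle is δ ≈ 1.587 rad (91.0°).
Interpolate at f = 2/10 with slerp weights a = sin((1−f)δ)/sin δ ≈ 0.955, b = sin(fδ)/sin δ ≈ 0.312.
p = a·p₁ + b·p₂ ≈ (0.101, 0.285, -0.953); φ = arcsin(p_z) ≈ -72.37°, λ = atan2(p_y, p_x) ≈ 70.50°.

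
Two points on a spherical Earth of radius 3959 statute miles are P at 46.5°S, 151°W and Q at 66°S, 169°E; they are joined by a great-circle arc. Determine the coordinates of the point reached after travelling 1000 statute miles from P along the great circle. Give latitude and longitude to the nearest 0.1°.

From cos δ = sin φ₁ sin φ₂ + cos φ₁ cos φ₂ cos Δλ, the central angle is δ ≈ 0.501 rad (28.7°). The total great-circle distance is δ·R ≈ 0.501 × 3959 ≈ 1983 mi, so the target fraction is f = 1000/1983 ≈ 0.504.
Interpolate at f ≈ 0.504 with slerp weights a = sin((1−f)δ)/sin δ ≈ 0.512, b = sin(fδ)/sin δ ≈ 0.520.
p = a·p₁ + b·p₂ ≈ (-0.516, -0.130, -0.847); φ = arcsin(p_z) ≈ -57.85°, λ = atan2(p_y, p_x) ≈ -165.81°.

≈ 57.8°S, 165.8°W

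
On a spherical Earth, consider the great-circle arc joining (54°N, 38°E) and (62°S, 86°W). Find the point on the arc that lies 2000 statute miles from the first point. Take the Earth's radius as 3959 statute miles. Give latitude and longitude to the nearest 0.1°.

≈ (32.1°N, 11.3°E)

Convert each endpoint to a unit vector on the sphere (x = cos φ cos λ, y = cos φ sin λ, z = sin φ).
The central angle between the endpoints is δ = arccos(p₁·p₂) ≈ 2.623 rad (150.3°). The total great-circle distance is δ·R ≈ 2.623 × 3959 ≈ 10385 mi, so the target fraction is f = 2000/10385 ≈ 0.193.
Interpolate at f ≈ 0.193 with slerp weights a = sin((1−f)δ)/sin δ ≈ 1.724, b = sin(fδ)/sin δ ≈ 0.977.
p = a·p₁ + b·p₂ ≈ (0.830, 0.166, 0.532); φ = arcsin(p_z) ≈ 32.14°, λ = atan2(p_y, p_x) ≈ 11.32°.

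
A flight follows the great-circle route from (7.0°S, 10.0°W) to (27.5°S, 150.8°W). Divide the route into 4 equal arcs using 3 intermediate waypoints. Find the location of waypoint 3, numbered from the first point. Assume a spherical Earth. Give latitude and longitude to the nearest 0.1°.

≈ (42.2°S, 115.5°W)

Convert each endpoint to a unit vector on the sphere (x = cos φ cos λ, y = cos φ sin λ, z = sin φ).
The central angle between the endpoints is δ = arccos(p₁·p₂) ≈ 2.247 rad (128.8°).
Interpolate at f = 3/4 with slerp weights a = sin((1−f)δ)/sin δ ≈ 0.683, b = sin(fδ)/sin δ ≈ 1.274.
p = a·p₁ + b·p₂ ≈ (-0.319, -0.669, -0.671); φ = arcsin(p_z) ≈ -42.18°, λ = atan2(p_y, p_x) ≈ -115.47°.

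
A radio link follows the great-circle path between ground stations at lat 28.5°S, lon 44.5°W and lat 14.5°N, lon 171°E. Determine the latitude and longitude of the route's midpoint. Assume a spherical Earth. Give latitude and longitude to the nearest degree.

Write both endpoints as unit vectors p₁, p₂ with components (cos φ cos λ, cos φ sin λ, sin φ).
The central angle between the endpoints is δ = arccos(p₁·p₂) ≈ 2.519 rad (144.3°).
Interpolate at f = 1/2 with slerp weights a = sin((1−f)δ)/sin δ ≈ 1.631, b = sin(fδ)/sin δ ≈ 1.631.
p = a·p₁ + b·p₂ ≈ (-0.537, -0.758, -0.370); φ = arcsin(p_z) ≈ -21.71°, λ = atan2(p_y, p_x) ≈ -125.34°.

≈ lat 22°S, lon 125°W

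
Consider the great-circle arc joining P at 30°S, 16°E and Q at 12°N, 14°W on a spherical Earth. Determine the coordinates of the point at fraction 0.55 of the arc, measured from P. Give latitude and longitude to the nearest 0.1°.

≈ 7.2°S, 1.4°W

Write both endpoints as unit vectors p₁, p₂ with components (cos φ cos λ, cos φ sin λ, sin φ).
The central angle between the endpoints is δ = arccos(p₁·p₂) ≈ 0.890 rad (51.0°).
Interpolate at f = 0.55 with slerp weights a = sin((1−f)δ)/sin δ ≈ 0.502, b = sin(fδ)/sin δ ≈ 0.605.
p = a·p₁ + b·p₂ ≈ (0.992, -0.023, -0.125); φ = arcsin(p_z) ≈ -7.18°, λ = atan2(p_y, p_x) ≈ -1.35°.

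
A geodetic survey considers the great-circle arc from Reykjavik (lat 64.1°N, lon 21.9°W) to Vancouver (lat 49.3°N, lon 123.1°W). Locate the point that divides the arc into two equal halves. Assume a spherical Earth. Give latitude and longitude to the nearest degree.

≈ lat 67°N, lon 86°W

From cos δ = sin φ₁ sin φ₂ + cos φ₁ cos φ₂ cos Δλ, the central angle is δ ≈ 0.894 rad (51.2°).
Interpolate at f = 1/2 with slerp weights a = sin((1−f)δ)/sin δ ≈ 0.554, b = sin(fδ)/sin δ ≈ 0.554.
p = a·p₁ + b·p₂ ≈ (0.027, -0.393, 0.919); φ = arcsin(p_z) ≈ 66.79°, λ = atan2(p_y, p_x) ≈ -86.03°.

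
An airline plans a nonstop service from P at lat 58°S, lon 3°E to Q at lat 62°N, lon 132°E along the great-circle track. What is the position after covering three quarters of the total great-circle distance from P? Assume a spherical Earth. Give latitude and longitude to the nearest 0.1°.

≈ lat 38.1°N, lon 81.6°E

Write both endpoints as unit vectors p₁, p₂ with components (cos φ cos λ, cos φ sin λ, sin φ).
The central angle between the endpoints is δ = arccos(p₁·p₂) ≈ 2.703 rad (154.9°).
Interpolate at f = 3/4 with slerp weights a = sin((1−f)δ)/sin δ ≈ 1.473, b = sin(fδ)/sin δ ≈ 2.114.
p = a·p₁ + b·p₂ ≈ (0.115, 0.778, 0.617); φ = arcsin(p_z) ≈ 38.11°, λ = atan2(p_y, p_x) ≈ 81.56°.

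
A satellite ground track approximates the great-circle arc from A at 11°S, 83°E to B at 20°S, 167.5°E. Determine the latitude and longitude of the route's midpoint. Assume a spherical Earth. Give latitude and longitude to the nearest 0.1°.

Write both endpoints as unit vectors p₁, p₂ with components (cos φ cos λ, cos φ sin λ, sin φ).
The central angle between the endpoints is δ = arccos(p₁·p₂) ≈ 1.417 rad (81.2°).
Interpolate at f = 1/2 with slerp weights a = sin((1−f)δ)/sin δ ≈ 0.658, b = sin(fδ)/sin δ ≈ 0.658.
p = a·p₁ + b·p₂ ≈ (-0.525, 0.775, -0.351); φ = arcsin(p_z) ≈ -20.53°, λ = atan2(p_y, p_x) ≈ 124.11°.

≈ 20.5°S, 124.1°E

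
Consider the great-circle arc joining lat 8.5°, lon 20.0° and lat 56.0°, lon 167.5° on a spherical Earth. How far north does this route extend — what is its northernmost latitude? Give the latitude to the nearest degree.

The great circle lies in the plane with unit normal n̂ = (p₁ × p₂)/|p₁ × p₂|.
Here n̂_z ≈ +0.316; the vertex latitude is φ_max = arccos|n̂_z| ≈ 71.6°.
Check via Clairaut: cos φ_max = |cos φ₁| · sin C = cos(8.5°)·sin(18.7°) ≈ 0.316, again giving ≈ 71.6°.

≈ 72°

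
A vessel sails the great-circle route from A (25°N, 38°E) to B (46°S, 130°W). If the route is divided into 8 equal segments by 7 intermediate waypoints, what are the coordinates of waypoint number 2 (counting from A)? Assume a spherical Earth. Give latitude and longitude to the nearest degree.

≈ (12°S, 24°E)

Convert each endpoint to a unit vector on the sphere (x = cos φ cos λ, y = cos φ sin λ, z = sin φ).
The central angle between the endpoints is δ = arccos(p₁·p₂) ≈ 2.738 rad (156.9°).
Interpolate at f = 2/8 with slerp weights a = sin((1−f)δ)/sin δ ≈ 2.257, b = sin(fδ)/sin δ ≈ 1.612.
p = a·p₁ + b·p₂ ≈ (0.892, 0.402, -0.205); φ = arcsin(p_z) ≈ -11.86°, λ = atan2(p_y, p_x) ≈ 24.24°.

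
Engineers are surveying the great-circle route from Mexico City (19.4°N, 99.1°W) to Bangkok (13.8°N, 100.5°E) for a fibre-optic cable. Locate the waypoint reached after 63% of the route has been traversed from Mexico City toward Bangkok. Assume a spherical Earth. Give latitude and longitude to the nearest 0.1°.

Write both endpoints as unit vectors p₁, p₂ with components (cos φ cos λ, cos φ sin λ, sin φ).
The central angle between the endpoints is δ = arccos(p₁·p₂) ≈ 2.471 rad (141.6°).
Interpolate at f = 0.63 with slerp weights a = sin((1−f)δ)/sin δ ≈ 1.275, b = sin(fδ)/sin δ ≈ 1.610.
p = a·p₁ + b·p₂ ≈ (-0.475, 0.349, 0.808); φ = arcsin(p_z) ≈ 53.86°, λ = atan2(p_y, p_x) ≈ 143.68°.

≈ 53.9°N, 143.7°E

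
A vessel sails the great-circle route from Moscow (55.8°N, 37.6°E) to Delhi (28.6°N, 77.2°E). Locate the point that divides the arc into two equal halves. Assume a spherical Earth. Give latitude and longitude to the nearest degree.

Convert each endpoint to a unit vector on the sphere (x = cos φ cos λ, y = cos φ sin λ, z = sin φ).
The central angle between the endpoints is δ = arccos(p₁·p₂) ≈ 0.682 rad (39.1°).
Interpolate at f = 1/2 with slerp weights a = sin((1−f)δ)/sin δ ≈ 0.531, b = sin(fδ)/sin δ ≈ 0.531.
p = a·p₁ + b·p₂ ≈ (0.339, 0.636, 0.693); φ = arcsin(p_z) ≈ 43.85°, λ = atan2(p_y, p_x) ≈ 61.92°.

≈ 44°N, 62°E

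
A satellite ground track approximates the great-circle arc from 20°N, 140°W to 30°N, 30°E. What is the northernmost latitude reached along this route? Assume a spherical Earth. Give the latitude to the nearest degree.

The great circle lies in the plane with unit normal n̂ = (p₁ × p₂)/|p₁ × p₂|.
Here n̂_z ≈ +0.182; the vertex latitude is φ_max = arccos|n̂_z| ≈ 79.5°.

≈ 80°N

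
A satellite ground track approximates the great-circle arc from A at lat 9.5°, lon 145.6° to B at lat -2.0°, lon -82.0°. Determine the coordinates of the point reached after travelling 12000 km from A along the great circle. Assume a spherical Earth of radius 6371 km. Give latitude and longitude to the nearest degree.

≈ lat 3°, lon -106°

Convert each endpoint to a unit vector on the sphere (x = cos φ cos λ, y = cos φ sin λ, z = sin φ).
The central angle between the endpoints is δ = arccos(p₁·p₂) ≈ 2.306 rad (132.1°). The total great-circle distance is δ·R ≈ 2.306 × 6371 ≈ 14689 km, so the target fraction is f = 12000/14689 ≈ 0.817.
Interpolate at f ≈ 0.817 with slerp weights a = sin((1−f)δ)/sin δ ≈ 0.552, b = sin(fδ)/sin δ ≈ 1.282.
p = a·p₁ + b·p₂ ≈ (-0.271, -0.961, 0.046); φ = arcsin(p_z) ≈ 2.66°, λ = atan2(p_y, p_x) ≈ -105.73°.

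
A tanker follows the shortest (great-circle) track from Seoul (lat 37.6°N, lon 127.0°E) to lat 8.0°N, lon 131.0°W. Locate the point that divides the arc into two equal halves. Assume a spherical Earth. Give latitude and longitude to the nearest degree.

The haversine formula gives a central angle δ ≈ 1.649 rad (94.5°) between the endpoints.
Interpolate at f = 1/2 with slerp weights a = sin((1−f)δ)/sin δ ≈ 0.736, b = sin(fδ)/sin δ ≈ 0.736.
p = a·p₁ + b·p₂ ≈ (-0.830, -0.084, 0.552); φ = arcsin(p_z) ≈ 33.50°, λ = atan2(p_y, p_x) ≈ -174.19°.

≈ lat 33°N, lon 174°W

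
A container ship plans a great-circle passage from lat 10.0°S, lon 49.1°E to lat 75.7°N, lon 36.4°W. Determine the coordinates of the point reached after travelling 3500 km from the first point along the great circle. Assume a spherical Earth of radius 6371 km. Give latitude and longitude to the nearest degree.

≈ lat 20°N, lon 41°E

Write both endpoints as unit vectors p₁, p₂ with components (cos φ cos λ, cos φ sin λ, sin φ).
The central angle between the endpoints is δ = arccos(p₁·p₂) ≈ 1.721 rad (98.6°). The total great-circle distance is δ·R ≈ 1.721 × 6371 ≈ 10962 km, so the target fraction is f = 3500/10962 ≈ 0.319.
Interpolate at f ≈ 0.319 with slerp weights a = sin((1−f)δ)/sin δ ≈ 0.932, b = sin(fδ)/sin δ ≈ 0.528.
p = a·p₁ + b·p₂ ≈ (0.706, 0.616, 0.350); φ = arcsin(p_z) ≈ 20.48°, λ = atan2(p_y, p_x) ≈ 41.12°.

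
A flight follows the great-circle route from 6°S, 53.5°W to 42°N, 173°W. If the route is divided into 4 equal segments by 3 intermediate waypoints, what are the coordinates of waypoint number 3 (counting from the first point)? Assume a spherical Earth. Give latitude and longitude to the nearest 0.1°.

≈ 43.3°N, 133.3°W

The haversine formula gives a central angle δ ≈ 2.020 rad (115.7°) between the endpoints.
Interpolate at f = 3/4 with slerp weights a = sin((1−f)δ)/sin δ ≈ 0.537, b = sin(fδ)/sin δ ≈ 1.108.
p = a·p₁ + b·p₂ ≈ (-0.500, -0.530, 0.685); φ = arcsin(p_z) ≈ 43.27°, λ = atan2(p_y, p_x) ≈ -133.34°.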